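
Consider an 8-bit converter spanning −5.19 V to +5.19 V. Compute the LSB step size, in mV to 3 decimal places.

40.547 mV

Full-scale span = 10.38 V.
LSB = 10.38 / 2^8 = 10.38 / 256 = 0.0405469 V = 40.547 mV.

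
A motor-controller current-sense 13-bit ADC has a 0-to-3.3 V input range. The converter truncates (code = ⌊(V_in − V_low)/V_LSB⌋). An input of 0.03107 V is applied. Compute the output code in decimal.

code 77

LSB = 3.3 V / 8192 = 402.83 µV.
Input sits at 77.129 steps above V_low.
So the output code is 77.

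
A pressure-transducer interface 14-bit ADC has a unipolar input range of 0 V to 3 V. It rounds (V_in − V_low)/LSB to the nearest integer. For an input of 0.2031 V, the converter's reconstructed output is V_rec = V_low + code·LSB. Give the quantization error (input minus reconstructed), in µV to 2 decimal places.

Step size: 3 V ÷ 2^14 = 183.11 µV.
(V_in − V_low)/LSB = (0.2031 − 0)/0.000183105 = 1109.1968 → code 1109 (round).
Code 1109 maps back to 0 + 1109×0.000183105 V = 0.20306396 V.
Difference: 3.60352e-05 V → 36.04 µV.

36.04 µV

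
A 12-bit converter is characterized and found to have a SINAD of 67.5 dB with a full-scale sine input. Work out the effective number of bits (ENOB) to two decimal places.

ENOB = (SINAD − 1.76) / 6.02 = (67.5 − 1.76)/6.02 = 10.920.

10.92 bits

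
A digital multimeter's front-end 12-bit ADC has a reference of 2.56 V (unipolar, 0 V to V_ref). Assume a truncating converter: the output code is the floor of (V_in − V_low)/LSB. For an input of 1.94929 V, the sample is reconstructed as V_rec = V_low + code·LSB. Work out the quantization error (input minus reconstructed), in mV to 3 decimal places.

0.540 mV

One LSB is 2.56 V / 4096 = 0.625 mV.
Scaled input = 3118.8640 LSBs, so code = 3118.
Reconstructed: 1.94875 V.
Error = 1.94929 − 1.94875 = 0.00054 V = 0.540 mV.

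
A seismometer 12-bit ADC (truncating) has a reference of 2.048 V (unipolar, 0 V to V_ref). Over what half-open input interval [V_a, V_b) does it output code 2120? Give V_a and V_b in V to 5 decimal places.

LSB = 2.048/2^12 = 0.500 mV.
V_a = V_low + 2120·LSB = 1.06 V; V_b = V_low + 2121·LSB = 1.0605 V.

[1.06000 V, 1.06050 V)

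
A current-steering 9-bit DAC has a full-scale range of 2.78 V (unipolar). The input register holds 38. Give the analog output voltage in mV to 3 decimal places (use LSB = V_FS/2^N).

LSB = 2.78 V / 2^9 = 5.430 mV.
V_out = 0 + 38 × 0.00542969 V = 0.206328 V.
= 206.328 mV.

206.328 mV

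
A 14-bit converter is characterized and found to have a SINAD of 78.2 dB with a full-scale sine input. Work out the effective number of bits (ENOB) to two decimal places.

ENOB = (SINAD − 1.76) / 6.02 = (78.2 − 1.76)/6.02 = 12.698.

12.70 bits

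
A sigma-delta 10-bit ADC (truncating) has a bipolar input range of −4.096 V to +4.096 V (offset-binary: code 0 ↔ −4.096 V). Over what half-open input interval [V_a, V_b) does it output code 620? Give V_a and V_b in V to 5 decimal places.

LSB = 8.192/2^10 = 8.000 mV.
V_a = V_low + 620·LSB = 0.864 V; V_b = V_low + 621·LSB = 0.872 V.

[0.86400 V, 0.87200 V)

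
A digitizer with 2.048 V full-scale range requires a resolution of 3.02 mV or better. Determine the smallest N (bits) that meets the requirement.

10 bits

Number of steps required ≥ 2.048 V / 3.02 mV = 678.15.
Need 2^N ≥ 678.15; 2^9 = 512, 2^10 = 1024.
Minimum N = 10.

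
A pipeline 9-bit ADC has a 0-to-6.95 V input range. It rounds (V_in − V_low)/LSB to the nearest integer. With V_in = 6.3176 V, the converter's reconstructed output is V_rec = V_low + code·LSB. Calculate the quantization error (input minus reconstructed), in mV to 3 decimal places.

5.588 mV

One LSB is 6.95 V / 512 = 13.574 mV.
Scaled input = 465.4117 LSBs, so code = 465.
Reconstructed: 6.3120117 V.
Error = 6.3176 − 6.3120117 = 0.00558828 V = 5.588 mV.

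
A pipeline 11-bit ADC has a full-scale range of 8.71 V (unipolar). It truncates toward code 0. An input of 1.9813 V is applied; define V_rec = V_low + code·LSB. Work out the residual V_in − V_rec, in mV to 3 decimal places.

Step size: 8.71 V ÷ 2^11 = 4.253 mV.
Scaled input = 465.8671 LSBs, so code = 465.
V_rec = 0 + 465·0.00425293 = 1.9776123 V.
V_in − V_rec = 0.0036877 V = 3.688 mV.

3.688 mV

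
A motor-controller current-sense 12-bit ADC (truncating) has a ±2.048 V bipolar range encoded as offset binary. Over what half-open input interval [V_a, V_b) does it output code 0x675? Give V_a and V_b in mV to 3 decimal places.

[-395.000 mV, -394.000 mV)

LSB = 4.096/2^12 = 1.000 mV.
Code 0x675 = 1653 decimal.
V_a = V_low + 1653·LSB = -0.395 V; V_b = V_low + 1654·LSB = -0.394 V.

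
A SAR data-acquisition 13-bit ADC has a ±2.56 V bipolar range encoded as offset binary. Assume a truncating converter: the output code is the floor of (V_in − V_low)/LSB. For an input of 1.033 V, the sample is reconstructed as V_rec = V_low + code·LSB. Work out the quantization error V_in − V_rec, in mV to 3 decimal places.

LSB = 5.12/2^13 = 0.625 mV.
(V_in − V_low)/LSB = (1.033 − (−2.56))/0.000625 = 5748.8000 → code 5748 (floor).
V_rec = (−2.56) + 5748·0.000625 = 1.0325 V.
Difference: 0.0005 V → 0.500 mV.

0.500 mV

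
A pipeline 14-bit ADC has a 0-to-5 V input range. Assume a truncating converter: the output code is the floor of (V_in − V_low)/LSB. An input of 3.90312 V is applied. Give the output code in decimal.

With 16384 levels over 5 V, one step is 305.18 µV.
(3.90312 − 0) / 0.000305176 = 12789.744 LSBs.
⌊·⌋(12789.744) = 12789.

code 12789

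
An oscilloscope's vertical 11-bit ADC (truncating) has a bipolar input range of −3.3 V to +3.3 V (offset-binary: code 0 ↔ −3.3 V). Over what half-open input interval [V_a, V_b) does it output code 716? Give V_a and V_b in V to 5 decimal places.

[-0.99258 V, -0.98936 V)

LSB = 6.6/2^11 = 3.223 mV.
V_a = V_low + 716·LSB = -0.992578 V; V_b = V_low + 717·LSB = -0.989355 V.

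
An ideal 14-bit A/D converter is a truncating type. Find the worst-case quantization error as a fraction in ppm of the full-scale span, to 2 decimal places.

Truncating → worst-case error = 1 LSB = V_FS/2^14, so 1e+06/16384 = 61.0352 ppm of full scale.

61.04 ppm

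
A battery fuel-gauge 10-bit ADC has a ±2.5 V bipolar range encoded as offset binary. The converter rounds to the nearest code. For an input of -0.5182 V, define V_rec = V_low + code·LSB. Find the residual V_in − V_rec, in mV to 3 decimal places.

-0.622 mV

LSB = 5/2^10 = 4.883 mV.
Scaled input = 405.8726 LSBs, so code = 406.
Code 406 maps back to (−2.5) + 406×0.00488281 V = -0.51757812 V.
V_in − V_rec = -0.000621875 V = -0.622 mV.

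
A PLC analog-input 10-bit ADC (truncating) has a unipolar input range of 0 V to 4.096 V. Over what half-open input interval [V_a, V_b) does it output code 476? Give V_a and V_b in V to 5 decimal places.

LSB = 4.096/2^10 = 4.000 mV.
V_a = V_low + 476·LSB = 1.904 V; V_b = V_low + 477·LSB = 1.908 V.

[1.90400 V, 1.90800 V)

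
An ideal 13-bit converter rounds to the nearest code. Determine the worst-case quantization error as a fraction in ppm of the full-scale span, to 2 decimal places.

61.04 ppm

Rounding → worst-case error = ½ LSB = V_FS/2^14, so 1e+06/16384 = 61.0352 ppm of full scale.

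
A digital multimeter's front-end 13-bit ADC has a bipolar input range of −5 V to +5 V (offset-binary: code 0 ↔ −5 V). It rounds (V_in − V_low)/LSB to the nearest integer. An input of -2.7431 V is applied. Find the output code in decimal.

code 1849

With 8192 levels over 10 V, one step is 1.221 mV.
(-2.7431 − (−5)) / 0.0012207 = 1848.852 LSBs.
round(1848.852) = 1849.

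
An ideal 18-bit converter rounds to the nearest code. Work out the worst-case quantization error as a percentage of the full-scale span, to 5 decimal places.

Rounding → worst-case error = ½ LSB = V_FS/2^19, so 100/524288 = 0.000190735 % of full scale.

0.00019 %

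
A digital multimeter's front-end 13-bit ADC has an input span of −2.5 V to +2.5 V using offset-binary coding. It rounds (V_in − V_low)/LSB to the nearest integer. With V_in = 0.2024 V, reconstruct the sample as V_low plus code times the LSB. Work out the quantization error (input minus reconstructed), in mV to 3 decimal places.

-0.237 mV

Step size: 5 V ÷ 2^13 = 0.610 mV.
Scaled input = 4427.6122 LSBs, so code = 4428.
Code 4428 maps back to (−2.5) + 4428×0.000610352 V = 0.20263672 V.
V_in − V_rec = -0.000236719 V = -0.237 mV.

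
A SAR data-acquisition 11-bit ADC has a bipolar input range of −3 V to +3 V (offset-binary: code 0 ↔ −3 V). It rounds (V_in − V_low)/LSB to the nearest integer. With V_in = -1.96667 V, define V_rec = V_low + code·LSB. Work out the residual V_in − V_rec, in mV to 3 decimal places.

One LSB is 6 V / 2048 = 2.930 mV.
(V_in − V_low)/LSB = (-1.96667 − (−3))/0.00292969 = 352.7100 → code 353 (round).
V_rec = (−3) + 353·0.00292969 = -1.9658203 V.
Difference: -0.000849687 V → -0.850 mV.

-0.850 mV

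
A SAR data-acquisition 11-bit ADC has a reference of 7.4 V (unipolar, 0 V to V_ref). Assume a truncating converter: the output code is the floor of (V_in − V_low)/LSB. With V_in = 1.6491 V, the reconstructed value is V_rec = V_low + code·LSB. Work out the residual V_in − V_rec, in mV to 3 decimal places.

1.444 mV

One LSB is 7.4 V / 2048 = 3.613 mV.
(1.6491 − 0)/0.00361328 = 456.3996; ⌊·⌋ gives code 456.
Code 456 maps back to 0 + 456×0.00361328 V = 1.6476563 V.
V_in − V_rec = 0.00144375 V = 1.444 mV.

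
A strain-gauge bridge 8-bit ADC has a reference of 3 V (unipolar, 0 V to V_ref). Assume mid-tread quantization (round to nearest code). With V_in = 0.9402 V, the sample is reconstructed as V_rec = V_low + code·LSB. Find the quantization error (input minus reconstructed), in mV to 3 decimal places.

LSB = 3/2^8 = 11.719 mV.
(0.9402 − 0)/0.0117188 = 80.2304; round gives code 80.
V_rec = 0 + 80·0.0117188 = 0.9375 V.
Difference: 0.0027 V → 2.700 mV.

2.700 mV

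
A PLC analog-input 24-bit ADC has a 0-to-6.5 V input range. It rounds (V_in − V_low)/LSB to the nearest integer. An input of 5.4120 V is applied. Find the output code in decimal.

With 16777216 levels over 6.5 V, one step is 0.39 µV.
(V_in − V_low)/LSB = (5.4120 − 0) / 3.8743e-07 = 13968968.153.
Round → code 13968968.

code 13968968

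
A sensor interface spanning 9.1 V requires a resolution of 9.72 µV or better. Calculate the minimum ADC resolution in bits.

20 bits

Number of steps required ≥ 9.1 V / 9.72 µV = 936213.99.
Need 2^N ≥ 936213.99; 2^19 = 524288, 2^20 = 1048576.
Minimum N = 20.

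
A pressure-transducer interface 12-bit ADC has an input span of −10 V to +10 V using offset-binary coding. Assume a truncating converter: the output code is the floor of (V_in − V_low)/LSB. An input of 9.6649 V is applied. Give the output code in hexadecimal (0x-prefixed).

LSB = 20 V / 4096 = 4.883 mV.
(V_in − V_low)/LSB = (9.6649 − (−10)) / 0.00488281 = 4027.372.
So the output code is 4027.
In hexadecimal (0x-prefixed): 0xFBB.

code 0xFBB (decimal 4027)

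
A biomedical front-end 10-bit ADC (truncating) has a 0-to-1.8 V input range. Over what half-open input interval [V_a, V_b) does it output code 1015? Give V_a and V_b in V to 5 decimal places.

[1.78418 V, 1.78594 V)

LSB = 1.8/2^10 = 1.758 mV.
V_a = V_low + 1015·LSB = 1.78418 V; V_b = V_low + 1016·LSB = 1.78594 V.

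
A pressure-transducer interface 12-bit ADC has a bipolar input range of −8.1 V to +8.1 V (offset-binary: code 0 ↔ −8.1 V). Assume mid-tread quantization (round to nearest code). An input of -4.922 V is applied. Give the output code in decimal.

With 4096 levels over 16.2 V, one step is 3.955 mV.
(-4.922 − (−8.1)) / 0.00395508 = 803.524 LSBs.
round(803.524) = 804.

code 804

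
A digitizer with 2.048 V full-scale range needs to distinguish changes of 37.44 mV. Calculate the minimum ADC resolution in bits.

Number of steps required ≥ 2.048 V / 37.44 mV = 54.70.
Need 2^N ≥ 54.70; 2^5 = 32, 2^6 = 64.
Minimum N = 6.

6 bits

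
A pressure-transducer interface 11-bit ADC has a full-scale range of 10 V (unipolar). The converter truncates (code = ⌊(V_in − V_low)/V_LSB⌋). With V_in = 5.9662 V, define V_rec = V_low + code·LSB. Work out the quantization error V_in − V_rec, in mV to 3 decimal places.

4.286 mV

LSB = 10/2^11 = 4.883 mV.
Scaled input = 1221.8778 LSBs, so code = 1221.
Reconstructed: 5.9619141 V.
Difference: 0.00428594 V → 4.286 mV.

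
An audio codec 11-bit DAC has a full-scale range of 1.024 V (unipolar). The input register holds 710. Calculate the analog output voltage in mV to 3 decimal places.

LSB = 1.024 V / 2^11 = 0.500 mV.
V_out = 0 + 710 × 0.0005 V = 0.355 V.
= 355.000 mV.

355.000 mV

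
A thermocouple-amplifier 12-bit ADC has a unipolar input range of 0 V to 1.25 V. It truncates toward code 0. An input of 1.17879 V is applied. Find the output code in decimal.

With 4096 levels over 1.25 V, one step is 305.18 µV.
(1.17879 − 0) / 0.000305176 = 3862.659 LSBs.
⌊·⌋(3862.659) = 3862.

code 3862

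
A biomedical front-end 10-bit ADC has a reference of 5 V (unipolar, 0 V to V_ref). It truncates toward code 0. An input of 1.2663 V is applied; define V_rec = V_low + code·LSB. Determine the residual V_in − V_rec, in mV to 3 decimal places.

1.652 mV

One LSB is 5 V / 1024 = 4.883 mV.
Scaled input = 259.3382 LSBs, so code = 259.
Reconstructed: 1.2646484 V.
Error = 1.2663 − 1.2646484 = 0.00165156 V = 1.652 mV.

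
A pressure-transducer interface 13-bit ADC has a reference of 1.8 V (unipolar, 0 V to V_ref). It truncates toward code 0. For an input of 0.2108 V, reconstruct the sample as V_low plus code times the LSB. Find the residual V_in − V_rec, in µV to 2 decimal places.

82.23 µV

Step size: 1.8 V ÷ 2^13 = 219.73 µV.
(V_in − V_low)/LSB = (0.2108 − 0)/0.000219727 = 959.3742 → code 959 (floor).
Code 959 maps back to 0 + 959×0.000219727 V = 0.21071777 V.
Difference: 8.22266e-05 V → 82.23 µV.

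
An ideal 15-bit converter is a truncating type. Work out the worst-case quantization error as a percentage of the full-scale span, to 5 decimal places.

Truncating → worst-case error = 1 LSB = V_FS/2^15, so 100/32768 = 0.00305176 % of full scale.

0.00305 %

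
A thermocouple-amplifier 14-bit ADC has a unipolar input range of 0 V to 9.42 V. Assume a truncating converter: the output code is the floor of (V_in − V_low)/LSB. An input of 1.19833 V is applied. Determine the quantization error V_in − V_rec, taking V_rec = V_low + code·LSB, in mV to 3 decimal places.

0.132 mV

One LSB is 9.42 V / 16384 = 0.575 mV.
Scaled input = 2084.2292 LSBs, so code = 2084.
Code 2084 maps back to 0 + 2084×0.000574951 V = 1.1981982 V.
Difference: 0.000131758 V → 0.132 mV.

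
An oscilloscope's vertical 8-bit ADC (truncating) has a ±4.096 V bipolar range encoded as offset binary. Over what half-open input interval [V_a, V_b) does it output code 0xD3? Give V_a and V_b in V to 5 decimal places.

LSB = 8.192/2^8 = 32.000 mV.
Code 0xD3 = 211 decimal.
V_a = V_low + 211·LSB = 2.656 V; V_b = V_low + 212·LSB = 2.688 V.

[2.65600 V, 2.68800 V)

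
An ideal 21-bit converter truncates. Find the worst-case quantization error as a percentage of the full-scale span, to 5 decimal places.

Truncating → worst-case error = 1 LSB = V_FS/2^21, so 100/2097152 = 4.76837e-05 % of full scale.

0.00005 %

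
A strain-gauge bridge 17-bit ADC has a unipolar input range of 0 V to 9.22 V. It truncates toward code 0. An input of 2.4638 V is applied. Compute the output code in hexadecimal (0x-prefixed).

With 131072 levels over 9.22 V, one step is 70.34 µV.
(2.4638 − 0) / 7.0343e-05 = 35025.509 LSBs.
So the output code is 35025.
In hexadecimal (0x-prefixed): 0x88D1.

code 0x88D1 (decimal 35025)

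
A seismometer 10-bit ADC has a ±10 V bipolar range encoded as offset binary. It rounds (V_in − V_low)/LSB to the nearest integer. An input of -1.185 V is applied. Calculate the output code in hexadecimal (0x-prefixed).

code 0x1C3 (decimal 451)

LSB = 20 V / 1024 = 19.531 mV.
(V_in − V_low)/LSB = (-1.185 − (−10)) / 0.0195312 = 451.328.
round(451.328) = 451.
In hexadecimal (0x-prefixed): 0x1C3.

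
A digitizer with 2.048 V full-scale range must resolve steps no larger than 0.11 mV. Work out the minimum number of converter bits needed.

15 bits

Number of steps required ≥ 2.048 V / 0.11 mV = 18618.18.
Need 2^N ≥ 18618.18; 2^14 = 16384, 2^15 = 32768.
Minimum N = 15.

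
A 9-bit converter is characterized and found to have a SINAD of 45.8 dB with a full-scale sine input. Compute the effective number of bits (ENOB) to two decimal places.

ENOB = (SINAD − 1.76) / 6.02 = (45.8 − 1.76)/6.02 = 7.316.

7.32 bits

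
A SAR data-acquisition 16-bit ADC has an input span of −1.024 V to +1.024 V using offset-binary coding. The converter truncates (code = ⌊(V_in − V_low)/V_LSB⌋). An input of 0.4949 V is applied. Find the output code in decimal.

code 48604

Full-scale span = 2.048 V; LSB = 2.048/2^16 = 31.25 µV.
(V_in − V_low)/LSB = (0.4949 − (−1.024)) / 3.125e-05 = 48604.800.
⌊·⌋(48604.800) = 48604.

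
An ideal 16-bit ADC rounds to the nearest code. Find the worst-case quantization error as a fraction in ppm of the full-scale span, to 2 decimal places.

Rounding → worst-case error = ½ LSB = V_FS/2^17, so 1e+06/131072 = 7.62939 ppm of full scale.

7.63 ppm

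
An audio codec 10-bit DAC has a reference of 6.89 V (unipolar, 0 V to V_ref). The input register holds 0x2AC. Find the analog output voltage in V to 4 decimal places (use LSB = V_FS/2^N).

4.6023 V

LSB = 6.89 V / 2^10 = 6.729 mV.
Code 0x2AC = 684 decimal.
V_out = 0 + 684 × 0.00672852 V = 4.6023 V.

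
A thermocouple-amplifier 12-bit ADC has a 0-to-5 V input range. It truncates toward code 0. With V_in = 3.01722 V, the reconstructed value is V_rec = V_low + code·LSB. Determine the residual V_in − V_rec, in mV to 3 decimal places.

0.863 mV

Step size: 5 V ÷ 2^12 = 1.221 mV.
Scaled input = 2471.7066 LSBs, so code = 2471.
V_rec = 0 + 2471·0.0012207 = 3.0163574 V.
Error = 3.01722 − 3.0163574 = 0.000862578 V = 0.863 mV.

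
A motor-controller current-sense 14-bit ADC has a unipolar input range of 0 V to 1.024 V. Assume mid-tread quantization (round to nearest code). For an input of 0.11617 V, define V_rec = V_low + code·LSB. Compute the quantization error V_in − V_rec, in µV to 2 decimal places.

-17.50 µV

Step size: 1.024 V ÷ 2^14 = 62.50 µV.
(V_in − V_low)/LSB = (0.11617 − 0)/6.25e-05 = 1858.7200 → code 1859 (round).
V_rec = 0 + 1859·6.25e-05 = 0.1161875 V.
Difference: -1.75e-05 V → -17.50 µV.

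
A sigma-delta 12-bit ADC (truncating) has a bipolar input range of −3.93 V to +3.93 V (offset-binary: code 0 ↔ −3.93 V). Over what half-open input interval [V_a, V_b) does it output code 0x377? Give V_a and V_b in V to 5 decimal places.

[-2.22790 V, -2.22598 V)

LSB = 7.86/2^12 = 1.919 mV.
Code 0x377 = 887 decimal.
V_a = V_low + 887·LSB = -2.2279 V; V_b = V_low + 888·LSB = -2.22598 V.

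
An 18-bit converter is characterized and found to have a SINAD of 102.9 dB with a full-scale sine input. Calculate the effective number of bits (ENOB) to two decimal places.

16.80 bits

ENOB = (SINAD − 1.76) / 6.02 = (102.9 − 1.76)/6.02 = 16.801.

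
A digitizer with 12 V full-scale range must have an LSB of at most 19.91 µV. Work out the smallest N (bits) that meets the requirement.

20 bits

Number of steps required ≥ 12 V / 19.91 µV = 602712.20.
Need 2^N ≥ 602712.20; 2^19 = 524288, 2^20 = 1048576.
Minimum N = 20.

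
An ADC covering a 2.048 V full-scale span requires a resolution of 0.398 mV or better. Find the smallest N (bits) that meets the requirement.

Number of steps required ≥ 2.048 V / 0.398 mV = 5145.73.
Need 2^N ≥ 5145.73; 2^12 = 4096, 2^13 = 8192.
Minimum N = 13.

13 bits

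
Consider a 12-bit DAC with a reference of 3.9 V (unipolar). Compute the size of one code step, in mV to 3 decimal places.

0.952 mV

Full-scale span = 3.9 V.
LSB = 3.9 / 2^12 = 3.9 / 4096 = 0.000952148 V = 0.952 mV.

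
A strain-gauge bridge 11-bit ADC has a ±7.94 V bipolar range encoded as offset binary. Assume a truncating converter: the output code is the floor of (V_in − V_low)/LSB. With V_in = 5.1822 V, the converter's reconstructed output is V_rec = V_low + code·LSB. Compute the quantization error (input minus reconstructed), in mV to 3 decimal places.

One LSB is 15.88 V / 2048 = 7.754 mV.
Scaled input = 1692.3341 LSBs, so code = 1692.
Code 1692 maps back to (−7.94) + 1692×0.00775391 V = 5.1796094 V.
V_in − V_rec = 0.00259063 V = 2.591 mV.

2.591 mV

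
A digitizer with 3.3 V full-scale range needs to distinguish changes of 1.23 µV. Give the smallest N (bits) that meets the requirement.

Number of steps required ≥ 3.3 V / 1.23 µV = 2682926.83.
Need 2^N ≥ 2682926.83; 2^21 = 2097152, 2^22 = 4194304.
Minimum N = 22.

22 bits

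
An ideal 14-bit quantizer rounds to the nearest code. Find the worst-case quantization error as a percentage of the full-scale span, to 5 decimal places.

Rounding → worst-case error = ½ LSB = V_FS/2^15, so 100/32768 = 0.00305176 % of full scale.

0.00305 %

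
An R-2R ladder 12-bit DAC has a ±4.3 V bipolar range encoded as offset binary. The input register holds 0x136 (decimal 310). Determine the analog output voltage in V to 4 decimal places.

LSB = 8.6 V / 2^12 = 2.100 mV.
Code 0x136 = 310 decimal.
V_out = (−4.3) + 310 × 0.00209961 V = -3.64912 V.

-3.6491 V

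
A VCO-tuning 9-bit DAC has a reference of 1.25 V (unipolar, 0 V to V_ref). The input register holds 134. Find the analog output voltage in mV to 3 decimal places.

LSB = 1.25 V / 2^9 = 2.441 mV.
V_out = 0 + 134 × 0.00244141 V = 0.327148 V.
= 327.148 mV.

327.148 mV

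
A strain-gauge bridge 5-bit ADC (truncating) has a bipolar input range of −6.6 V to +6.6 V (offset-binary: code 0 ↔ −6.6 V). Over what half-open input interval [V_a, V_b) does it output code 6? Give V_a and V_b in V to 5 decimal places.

[-4.12500 V, -3.71250 V)

LSB = 13.2/2^5 = 412.500 mV.
V_a = V_low + 6·LSB = -4.125 V; V_b = V_low + 7·LSB = -3.7125 V.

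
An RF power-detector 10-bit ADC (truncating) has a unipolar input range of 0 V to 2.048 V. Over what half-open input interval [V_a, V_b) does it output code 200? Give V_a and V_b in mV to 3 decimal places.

[400.000 mV, 402.000 mV)

LSB = 2.048/2^10 = 2.000 mV.
V_a = V_low + 200·LSB = 0.4 V; V_b = V_low + 201·LSB = 0.402 V.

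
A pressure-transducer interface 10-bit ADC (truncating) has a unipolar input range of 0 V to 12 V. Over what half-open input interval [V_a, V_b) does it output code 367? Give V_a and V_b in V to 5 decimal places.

[4.30078 V, 4.31250 V)

LSB = 12/2^10 = 11.719 mV.
V_a = V_low + 367·LSB = 4.30078 V; V_b = V_low + 368·LSB = 4.3125 V.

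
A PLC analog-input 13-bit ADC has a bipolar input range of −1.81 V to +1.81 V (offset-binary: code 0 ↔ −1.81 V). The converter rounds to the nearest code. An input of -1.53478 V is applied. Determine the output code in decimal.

code 623

Full-scale span = 3.62 V; LSB = 3.62/2^13 = 441.89 µV.
(V_in − V_low)/LSB = (-1.53478 − (−1.81)) / 0.000441895 = 622.818.
So the output code is 623.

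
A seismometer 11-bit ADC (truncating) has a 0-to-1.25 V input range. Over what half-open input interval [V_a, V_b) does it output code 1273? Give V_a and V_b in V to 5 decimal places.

[0.77698 V, 0.77759 V)

LSB = 1.25/2^11 = 0.610 mV.
V_a = V_low + 1273·LSB = 0.776978 V; V_b = V_low + 1274·LSB = 0.777588 V.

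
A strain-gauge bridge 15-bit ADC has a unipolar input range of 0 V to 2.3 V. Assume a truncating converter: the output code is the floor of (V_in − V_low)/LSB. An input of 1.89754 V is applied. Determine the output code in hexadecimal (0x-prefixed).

code 0x699A (decimal 27034)

With 32768 levels over 2.3 V, one step is 70.19 µV.
Input sits at 27034.170 steps above V_low.
So the output code is 27034.
In hexadecimal (0x-prefixed): 0x699A.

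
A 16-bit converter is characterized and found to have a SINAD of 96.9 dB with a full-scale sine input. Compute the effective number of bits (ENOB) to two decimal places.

ENOB = (SINAD − 1.76) / 6.02 = (96.9 − 1.76)/6.02 = 15.804.

15.80 bits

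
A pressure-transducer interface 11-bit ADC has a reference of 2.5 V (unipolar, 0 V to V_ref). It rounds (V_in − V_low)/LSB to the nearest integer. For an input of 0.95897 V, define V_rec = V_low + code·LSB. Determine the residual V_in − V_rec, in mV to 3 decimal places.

-0.503 mV

LSB = 2.5/2^11 = 1.221 mV.
Scaled input = 785.5882 LSBs, so code = 786.
V_rec = 0 + 786·0.0012207 = 0.95947266 V.
Difference: -0.000502656 V → -0.503 mV.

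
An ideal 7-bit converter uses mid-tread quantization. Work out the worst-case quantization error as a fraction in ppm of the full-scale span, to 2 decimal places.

Rounding → worst-case error = ½ LSB = V_FS/2^8, so 1e+06/256 = 3906.25 ppm of full scale.

3906.25 ppm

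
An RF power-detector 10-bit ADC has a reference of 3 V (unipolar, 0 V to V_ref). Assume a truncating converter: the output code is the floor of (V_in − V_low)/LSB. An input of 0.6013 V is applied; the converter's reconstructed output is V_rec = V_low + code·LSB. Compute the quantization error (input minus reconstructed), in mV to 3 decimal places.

0.714 mV

One LSB is 3 V / 1024 = 2.930 mV.
Scaled input = 205.2437 LSBs, so code = 205.
Reconstructed: 0.60058594 V.
Difference: 0.000714062 V → 0.714 mV.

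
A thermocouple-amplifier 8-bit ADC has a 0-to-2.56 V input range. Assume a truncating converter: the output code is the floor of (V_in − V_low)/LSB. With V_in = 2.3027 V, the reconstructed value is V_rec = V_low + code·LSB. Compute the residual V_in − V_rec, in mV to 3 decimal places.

2.700 mV

Step size: 2.56 V ÷ 2^8 = 10.000 mV.
(V_in − V_low)/LSB = (2.3027 − 0)/0.01 = 230.2700 → code 230 (floor).
Code 230 maps back to 0 + 230×0.01 V = 2.3 V.
Difference: 0.0027 V → 2.700 mV.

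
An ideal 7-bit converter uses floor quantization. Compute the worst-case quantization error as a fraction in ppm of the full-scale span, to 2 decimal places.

7812.50 ppm

Truncating → worst-case error = 1 LSB = V_FS/2^7, so 1e+06/128 = 7812.5 ppm of full scale.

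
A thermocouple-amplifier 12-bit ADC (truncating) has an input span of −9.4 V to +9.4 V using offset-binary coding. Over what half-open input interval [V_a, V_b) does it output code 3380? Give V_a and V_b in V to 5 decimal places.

[6.11367 V, 6.11826 V)

LSB = 18.8/2^12 = 4.590 mV.
V_a = V_low + 3380·LSB = 6.11367 V; V_b = V_low + 3381·LSB = 6.11826 V.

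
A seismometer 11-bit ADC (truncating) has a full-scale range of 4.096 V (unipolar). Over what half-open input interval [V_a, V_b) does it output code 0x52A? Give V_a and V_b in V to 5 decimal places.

LSB = 4.096/2^11 = 2.000 mV.
Code 0x52A = 1322 decimal.
V_a = V_low + 1322·LSB = 2.644 V; V_b = V_low + 1323·LSB = 2.646 V.

[2.64400 V, 2.64600 V)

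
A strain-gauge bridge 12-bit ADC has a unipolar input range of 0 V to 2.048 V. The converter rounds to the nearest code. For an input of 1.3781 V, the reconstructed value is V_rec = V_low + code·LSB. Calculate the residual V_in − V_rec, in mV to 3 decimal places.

Step size: 2.048 V ÷ 2^12 = 0.500 mV.
Scaled input = 2756.2000 LSBs, so code = 2756.
Reconstructed: 1.378 V.
Difference: 0.0001 V → 0.100 mV.

0.100 mV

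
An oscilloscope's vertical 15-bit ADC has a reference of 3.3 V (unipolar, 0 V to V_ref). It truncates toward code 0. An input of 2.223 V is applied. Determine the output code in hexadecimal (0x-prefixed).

Full-scale span = 3.3 V; LSB = 3.3/2^15 = 100.71 µV.
(2.223 − 0) / 0.000100708 = 22073.716 LSBs.
Floor → code 22073.
In hexadecimal (0x-prefixed): 0x5639.

code 0x5639 (decimal 22073)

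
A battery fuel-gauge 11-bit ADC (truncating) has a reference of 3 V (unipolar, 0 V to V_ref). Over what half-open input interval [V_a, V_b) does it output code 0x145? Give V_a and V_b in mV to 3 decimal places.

LSB = 3/2^11 = 1.465 mV.
Code 0x145 = 325 decimal.
V_a = V_low + 325·LSB = 0.476074 V; V_b = V_low + 326·LSB = 0.477539 V.

[476.074 mV, 477.539 mV)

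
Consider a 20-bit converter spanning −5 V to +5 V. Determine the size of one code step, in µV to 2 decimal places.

Full-scale span = 10 V.
LSB = 10 / 2^20 = 10 / 1048576 = 9.53674e-06 V = 9.54 µV.

9.54 µV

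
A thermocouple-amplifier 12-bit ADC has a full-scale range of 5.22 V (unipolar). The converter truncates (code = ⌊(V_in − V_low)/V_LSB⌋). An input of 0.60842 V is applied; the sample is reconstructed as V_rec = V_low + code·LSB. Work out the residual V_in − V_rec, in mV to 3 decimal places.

LSB = 5.22/2^12 = 1.274 mV.
(0.60842 − 0)/0.00127441 = 477.4116; ⌊·⌋ gives code 477.
Reconstructed: 0.60789551 V.
V_in − V_rec = 0.000524492 V = 0.524 mV.

0.524 mV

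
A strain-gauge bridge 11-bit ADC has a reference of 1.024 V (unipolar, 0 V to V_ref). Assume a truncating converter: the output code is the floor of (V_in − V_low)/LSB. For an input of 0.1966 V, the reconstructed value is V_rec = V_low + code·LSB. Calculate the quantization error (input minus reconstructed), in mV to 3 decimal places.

0.100 mV

One LSB is 1.024 V / 2048 = 0.500 mV.
Scaled input = 393.2000 LSBs, so code = 393.
V_rec = 0 + 393·0.0005 = 0.1965 V.
Difference: 0.0001 V → 0.100 mV.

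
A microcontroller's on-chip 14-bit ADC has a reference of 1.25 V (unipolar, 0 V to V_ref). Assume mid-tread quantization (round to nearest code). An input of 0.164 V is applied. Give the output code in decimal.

code 2150

Full-scale span = 1.25 V; LSB = 1.25/2^14 = 76.29 µV.
(0.164 − 0) / 7.62939e-05 = 2149.581 LSBs.
round(2149.581) = 2150.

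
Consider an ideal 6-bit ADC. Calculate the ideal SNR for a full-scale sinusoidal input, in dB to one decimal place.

SNR ≈ 6.02·N + 1.76 dB = 6.02·6 + 1.76 = 37.88 dB.

37.9 dB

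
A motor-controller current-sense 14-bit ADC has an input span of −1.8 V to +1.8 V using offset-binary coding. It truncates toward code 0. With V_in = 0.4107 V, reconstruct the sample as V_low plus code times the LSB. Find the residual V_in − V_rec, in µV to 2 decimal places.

LSB = 3.6/2^14 = 219.73 µV.
Scaled input = 10061.1413 LSBs, so code = 10061.
V_rec = (−1.8) + 10061·0.000219727 = 0.41066895 V.
Error = 0.4107 − 0.41066895 = 3.10547e-05 V = 31.05 µV.

31.05 µV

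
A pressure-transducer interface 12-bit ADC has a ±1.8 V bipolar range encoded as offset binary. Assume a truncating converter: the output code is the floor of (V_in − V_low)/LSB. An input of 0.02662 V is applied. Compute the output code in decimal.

code 2078

LSB = 3.6 V / 4096 = 0.879 mV.
(0.02662 − (−1.8)) / 0.000878906 = 2078.288 LSBs.
So the output code is 2078.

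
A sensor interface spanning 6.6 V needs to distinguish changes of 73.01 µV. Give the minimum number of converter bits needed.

Number of steps required ≥ 6.6 V / 73.01 µV = 90398.58.
Need 2^N ≥ 90398.58; 2^16 = 65536, 2^17 = 131072.
Minimum N = 17.

17 bits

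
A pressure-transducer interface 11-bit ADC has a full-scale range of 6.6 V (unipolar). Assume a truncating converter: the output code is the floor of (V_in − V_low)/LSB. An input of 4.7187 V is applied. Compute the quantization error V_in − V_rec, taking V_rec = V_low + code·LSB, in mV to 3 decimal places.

One LSB is 6.6 V / 2048 = 3.223 mV.
(V_in − V_low)/LSB = (4.7187 − 0)/0.00322266 = 1464.2269 → code 1464 (floor).
V_rec = 0 + 1464·0.00322266 = 4.7179687 V.
Difference: 0.00073125 V → 0.731 mV.

0.731 mV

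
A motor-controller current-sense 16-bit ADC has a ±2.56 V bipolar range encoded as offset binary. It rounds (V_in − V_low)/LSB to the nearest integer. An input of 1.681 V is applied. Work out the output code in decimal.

Full-scale span = 5.12 V; LSB = 5.12/2^16 = 78.12 µV.
(1.681 − (−2.56)) / 7.8125e-05 = 54284.800 LSBs.
Round → code 54285.

code 54285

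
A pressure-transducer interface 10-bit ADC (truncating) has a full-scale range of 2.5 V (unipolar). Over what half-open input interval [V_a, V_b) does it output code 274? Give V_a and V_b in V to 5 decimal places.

LSB = 2.5/2^10 = 2.441 mV.
V_a = V_low + 274·LSB = 0.668945 V; V_b = V_low + 275·LSB = 0.671387 V.

[0.66895 V, 0.67139 V)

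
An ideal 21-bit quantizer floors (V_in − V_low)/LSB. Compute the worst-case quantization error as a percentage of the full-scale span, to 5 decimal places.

0.00005 %

Truncating → worst-case error = 1 LSB = V_FS/2^21, so 100/2097152 = 4.76837e-05 % of full scale.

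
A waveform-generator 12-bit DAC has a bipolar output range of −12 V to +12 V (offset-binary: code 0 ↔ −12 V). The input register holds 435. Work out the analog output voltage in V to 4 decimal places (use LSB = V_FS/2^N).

LSB = 24 V / 2^12 = 5.859 mV.
V_out = (−12) + 435 × 0.00585938 V = -9.45117 V.

-9.4512 V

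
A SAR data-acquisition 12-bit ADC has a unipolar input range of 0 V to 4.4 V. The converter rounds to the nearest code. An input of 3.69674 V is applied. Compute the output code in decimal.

code 3441

Full-scale span = 4.4 V; LSB = 4.4/2^12 = 1.074 mV.
Input sits at 3441.329 steps above V_low.
Round → code 3441.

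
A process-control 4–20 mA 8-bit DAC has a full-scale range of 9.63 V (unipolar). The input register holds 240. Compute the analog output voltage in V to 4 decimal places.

LSB = 9.63 V / 2^8 = 37.617 mV.
V_out = 0 + 240 × 0.0376172 V = 9.02812 V.

9.0281 V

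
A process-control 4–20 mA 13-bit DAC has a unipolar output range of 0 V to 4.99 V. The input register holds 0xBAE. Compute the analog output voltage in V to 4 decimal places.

LSB = 4.99 V / 2^13 = 0.609 mV.
Code 0xBAE = 2990 decimal.
V_out = 0 + 2990 × 0.000609131 V = 1.8213 V.

1.8213 V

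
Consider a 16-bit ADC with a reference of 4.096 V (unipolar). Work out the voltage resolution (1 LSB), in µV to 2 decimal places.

62.50 µV

Full-scale span = 4.096 V.
LSB = 4.096 / 2^16 = 4.096 / 65536 = 6.25e-05 V = 62.50 µV.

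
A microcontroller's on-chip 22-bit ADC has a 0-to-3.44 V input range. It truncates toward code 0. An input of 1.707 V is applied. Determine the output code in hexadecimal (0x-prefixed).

code 0x1FC215 (decimal 2081301)

With 4194304 levels over 3.44 V, one step is 0.82 µV.
(1.707 − 0) / 8.2016e-07 = 2081301.433 LSBs.
So the output code is 2081301.
In hexadecimal (0x-prefixed): 0x1FC215.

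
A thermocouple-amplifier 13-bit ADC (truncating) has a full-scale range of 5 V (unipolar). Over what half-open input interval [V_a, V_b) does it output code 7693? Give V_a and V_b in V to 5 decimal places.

[4.69543 V, 4.69604 V)

LSB = 5/2^13 = 0.610 mV.
V_a = V_low + 7693·LSB = 4.69543 V; V_b = V_low + 7694·LSB = 4.69604 V.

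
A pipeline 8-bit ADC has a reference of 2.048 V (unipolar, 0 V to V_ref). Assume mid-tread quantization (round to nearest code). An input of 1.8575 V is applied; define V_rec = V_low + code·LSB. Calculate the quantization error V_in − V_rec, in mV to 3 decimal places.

1.500 mV

Step size: 2.048 V ÷ 2^8 = 8.000 mV.
(1.8575 − 0)/0.008 = 232.1875; round gives code 232.
Code 232 maps back to 0 + 232×0.008 V = 1.856 V.
Difference: 0.0015 V → 1.500 mV.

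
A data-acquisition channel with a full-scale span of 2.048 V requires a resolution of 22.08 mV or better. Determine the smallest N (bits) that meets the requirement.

Number of steps required ≥ 2.048 V / 22.08 mV = 92.75.
Need 2^N ≥ 92.75; 2^6 = 64, 2^7 = 128.
Minimum N = 7.

7 bits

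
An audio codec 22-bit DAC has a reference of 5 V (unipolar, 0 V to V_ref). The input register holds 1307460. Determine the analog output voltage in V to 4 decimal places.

LSB = 5 V / 2^22 = 1.19 µV.
V_out = 0 + 1307460 × 1.19209e-06 V = 1.55861 V.

1.5586 V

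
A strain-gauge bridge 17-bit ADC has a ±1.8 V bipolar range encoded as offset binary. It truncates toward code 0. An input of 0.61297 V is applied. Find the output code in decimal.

With 131072 levels over 3.6 V, one step is 27.47 µV.
Input sits at 87853.557 steps above V_low.
⌊·⌋(87853.557) = 87853.

code 87853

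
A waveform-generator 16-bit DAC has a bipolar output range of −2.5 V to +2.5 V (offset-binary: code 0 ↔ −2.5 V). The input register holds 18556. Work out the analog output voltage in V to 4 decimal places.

LSB = 5 V / 2^16 = 76.29 µV.
V_out = (−2.5) + 18556 × 7.62939e-05 V = -1.08429 V.

-1.0843 V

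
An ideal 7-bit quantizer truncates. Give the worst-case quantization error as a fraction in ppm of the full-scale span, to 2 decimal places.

7812.50 ppm

Truncating → worst-case error = 1 LSB = V_FS/2^7, so 1e+06/128 = 7812.5 ppm of full scale.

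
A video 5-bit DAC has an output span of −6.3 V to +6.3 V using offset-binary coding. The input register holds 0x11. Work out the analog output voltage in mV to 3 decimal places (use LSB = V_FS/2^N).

393.750 mV

LSB = 12.6 V / 2^5 = 393.750 mV.
Code 0x11 = 17 decimal.
V_out = (−6.3) + 17 × 0.39375 V = 0.39375 V.
= 393.750 mV.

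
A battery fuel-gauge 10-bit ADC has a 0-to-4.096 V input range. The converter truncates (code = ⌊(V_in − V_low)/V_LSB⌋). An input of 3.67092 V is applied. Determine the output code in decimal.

code 917

Full-scale span = 4.096 V; LSB = 4.096/2^10 = 4.000 mV.
Input sits at 917.730 steps above V_low.
So the output code is 917.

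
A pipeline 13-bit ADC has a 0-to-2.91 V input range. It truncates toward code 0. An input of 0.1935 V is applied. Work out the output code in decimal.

code 544

Full-scale span = 2.91 V; LSB = 2.91/2^13 = 355.22 µV.
Input sits at 544.726 steps above V_low.
So the output code is 544.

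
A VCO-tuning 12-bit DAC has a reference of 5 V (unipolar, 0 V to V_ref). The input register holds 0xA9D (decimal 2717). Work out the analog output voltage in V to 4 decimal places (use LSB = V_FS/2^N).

3.3167 V

LSB = 5 V / 2^12 = 1.221 mV.
Code 0xA9D = 2717 decimal.
V_out = 0 + 2717 × 0.0012207 V = 3.31665 V.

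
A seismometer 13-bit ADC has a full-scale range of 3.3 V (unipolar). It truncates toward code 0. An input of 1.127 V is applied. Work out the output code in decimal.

LSB = 3.3 V / 8192 = 402.83 µV.
(V_in − V_low)/LSB = (1.127 − 0) / 0.000402832 = 2797.692.
⌊·⌋(2797.692) = 2797.

code 2797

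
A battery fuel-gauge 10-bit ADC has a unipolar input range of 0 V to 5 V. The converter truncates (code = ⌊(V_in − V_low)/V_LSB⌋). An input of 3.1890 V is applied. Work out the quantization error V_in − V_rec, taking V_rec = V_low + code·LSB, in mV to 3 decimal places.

0.523 mV

Step size: 5 V ÷ 2^10 = 4.883 mV.
Scaled input = 653.1072 LSBs, so code = 653.
Code 653 maps back to 0 + 653×0.00488281 V = 3.1884766 V.
V_in − V_rec = 0.000523438 V = 0.523 mV.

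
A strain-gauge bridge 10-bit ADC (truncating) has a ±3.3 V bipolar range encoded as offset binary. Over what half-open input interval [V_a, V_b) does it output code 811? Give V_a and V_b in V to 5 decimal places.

[1.92715 V, 1.93359 V)

LSB = 6.6/2^10 = 6.445 mV.
V_a = V_low + 811·LSB = 1.92715 V; V_b = V_low + 812·LSB = 1.93359 V.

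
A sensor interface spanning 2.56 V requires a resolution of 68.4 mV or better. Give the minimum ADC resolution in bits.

6 bits

Number of steps required ≥ 2.56 V / 68.4 mV = 37.43.
Need 2^N ≥ 37.43; 2^5 = 32, 2^6 = 64.
Minimum N = 6.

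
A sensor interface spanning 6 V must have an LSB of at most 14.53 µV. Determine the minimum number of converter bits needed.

19 bits

Number of steps required ≥ 6 V / 14.53 µV = 412938.75.
Need 2^N ≥ 412938.75; 2^18 = 262144, 2^19 = 524288.
Minimum N = 19.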